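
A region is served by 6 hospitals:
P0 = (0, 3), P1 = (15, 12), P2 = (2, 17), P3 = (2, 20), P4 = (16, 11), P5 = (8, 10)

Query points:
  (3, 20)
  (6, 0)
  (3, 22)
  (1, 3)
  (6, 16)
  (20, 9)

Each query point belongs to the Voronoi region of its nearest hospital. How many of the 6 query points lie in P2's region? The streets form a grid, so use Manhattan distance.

1

(3, 20) — d to each: P0:20, P1:20, P2:4, P3:1, P4:22, P5:15 → nearest is P3
(6, 0) — d to each: P0:9, P1:21, P2:21, P3:24, P4:21, P5:12 → nearest is P0
(3, 22) — d to each: P0:22, P1:22, P2:6, P3:3, P4:24, P5:17 → nearest is P3
(1, 3) — d to each: P0:1, P1:23, P2:15, P3:18, P4:23, P5:14 → nearest is P0
(6, 16) — d to each: P0:19, P1:13, P2:5, P3:8, P4:15, P5:8 → nearest is P2
(20, 9) — d to each: P0:26, P1:8, P2:26, P3:29, P4:6, P5:13 → nearest is P4
1 of the 6 points has P2 as nearest.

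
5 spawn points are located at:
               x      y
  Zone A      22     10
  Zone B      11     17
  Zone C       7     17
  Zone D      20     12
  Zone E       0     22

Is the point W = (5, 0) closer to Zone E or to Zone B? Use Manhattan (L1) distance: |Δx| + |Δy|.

d(W, Zone E) = |5−0| + |0−22| = 5 + 22 = 27
d(W, Zone B) = |5−11| + |0−17| = 6 + 17 = 23
27 > 23, so Zone B is closer.

Zone B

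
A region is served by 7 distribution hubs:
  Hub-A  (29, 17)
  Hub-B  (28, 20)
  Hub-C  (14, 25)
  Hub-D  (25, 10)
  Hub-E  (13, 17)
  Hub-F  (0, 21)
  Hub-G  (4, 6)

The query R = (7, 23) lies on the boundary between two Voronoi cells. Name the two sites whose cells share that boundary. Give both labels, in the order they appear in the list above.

Hub-C and Hub-F

Squared distances from R to each site:
d²(R, Hub-A) = (7−29)² + (23−17)² = 484 + 36 = 520
d²(R, Hub-B) = (7−28)² + (23−20)² = 441 + 9 = 450
d²(R, Hub-C) = (7−14)² + (23−25)² = 49 + 4 = 53
d²(R, Hub-D) = (7−25)² + (23−10)² = 324 + 169 = 493
d²(R, Hub-E) = (7−13)² + (23−17)² = 36 + 36 = 72
d²(R, Hub-F) = (7−0)² + (23−21)² = 49 + 4 = 53
d²(R, Hub-G) = (7−4)² + (23−6)² = 9 + 289 = 298
R is equidistant from Hub-C and Hub-F (both at squared distance 53), and every other site is strictly farther — so R lies on the Hub-C–Hub-F Voronoi edge.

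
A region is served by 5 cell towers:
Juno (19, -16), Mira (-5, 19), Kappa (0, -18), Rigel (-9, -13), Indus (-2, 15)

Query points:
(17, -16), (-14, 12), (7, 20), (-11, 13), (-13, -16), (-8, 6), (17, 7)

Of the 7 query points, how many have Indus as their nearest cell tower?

(17, -16) — d² to each: Juno:4, Mira:1709, Kappa:293, Rigel:685, Indus:1322 → nearest is Juno
(-14, 12) — d² to each: Juno:1873, Mira:130, Kappa:1096, Rigel:650, Indus:153 → nearest is Mira
(7, 20) — d² to each: Juno:1440, Mira:145, Kappa:1493, Rigel:1345, Indus:106 → nearest is Indus
(-11, 13) — d² to each: Juno:1741, Mira:72, Kappa:1082, Rigel:680, Indus:85 → nearest is Mira
(-13, -16) — d² to each: Juno:1024, Mira:1289, Kappa:173, Rigel:25, Indus:1082 → nearest is Rigel
(-8, 6) — d² to each: Juno:1213, Mira:178, Kappa:640, Rigel:362, Indus:117 → nearest is Indus
(17, 7) — d² to each: Juno:533, Mira:628, Kappa:914, Rigel:1076, Indus:425 → nearest is Indus
3 of the 7 points have Indus as nearest.

3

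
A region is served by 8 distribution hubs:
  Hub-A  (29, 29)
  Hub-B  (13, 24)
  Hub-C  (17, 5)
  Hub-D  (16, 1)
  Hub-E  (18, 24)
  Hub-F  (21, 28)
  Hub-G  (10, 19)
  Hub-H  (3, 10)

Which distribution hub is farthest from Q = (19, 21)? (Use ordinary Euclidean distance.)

Squared Euclidean distances:
d²(Q, Hub-A) = 100 + 64 = 164
d²(Q, Hub-B) = 36 + 9 = 45
d²(Q, Hub-C) = 4 + 256 = 260
d²(Q, Hub-D) = 9 + 400 = 409
d²(Q, Hub-E) = 1 + 9 = 10
d²(Q, Hub-F) = 4 + 49 = 53
d²(Q, Hub-G) = 81 + 4 = 85
d²(Q, Hub-H) = 256 + 121 = 377
The largest is to Hub-D.

Hub-D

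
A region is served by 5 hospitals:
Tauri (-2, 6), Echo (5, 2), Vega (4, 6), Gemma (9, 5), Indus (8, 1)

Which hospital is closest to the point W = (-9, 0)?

Since √ is increasing, it suffices to compare squared distances:
d²(W, Tauri) = 49 + 36 = 85
d²(W, Echo) = 196 + 4 = 200
d²(W, Vega) = 169 + 36 = 205
d²(W, Gemma) = 324 + 25 = 349
d²(W, Indus) = 289 + 1 = 290
Minimum is at Tauri.

Tauri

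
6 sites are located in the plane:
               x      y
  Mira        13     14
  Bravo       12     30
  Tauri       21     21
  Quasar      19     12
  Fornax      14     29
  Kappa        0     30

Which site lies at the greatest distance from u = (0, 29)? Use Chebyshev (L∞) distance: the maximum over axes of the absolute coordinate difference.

d(u, Mira) = max(13, 15) = 15
d(u, Bravo) = max(12, 1) = 12
d(u, Tauri) = max(21, 8) = 21
d(u, Quasar) = max(19, 17) = 19
d(u, Fornax) = max(14, 0) = 14
d(u, Kappa) = max(0, 1) = 1
The largest is to Tauri.

Tauri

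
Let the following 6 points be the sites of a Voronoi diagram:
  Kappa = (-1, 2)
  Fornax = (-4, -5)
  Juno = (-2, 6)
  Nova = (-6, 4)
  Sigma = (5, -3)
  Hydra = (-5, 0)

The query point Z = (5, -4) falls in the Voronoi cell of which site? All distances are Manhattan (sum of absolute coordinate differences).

Sigma

d(Z, Kappa) = 6 + 6 = 12
d(Z, Fornax) = 9 + 1 = 10
d(Z, Juno) = 7 + 10 = 17
d(Z, Nova) = 11 + 8 = 19
d(Z, Sigma) = 0 + 1 = 1
d(Z, Hydra) = 10 + 4 = 14
Sigma is nearest.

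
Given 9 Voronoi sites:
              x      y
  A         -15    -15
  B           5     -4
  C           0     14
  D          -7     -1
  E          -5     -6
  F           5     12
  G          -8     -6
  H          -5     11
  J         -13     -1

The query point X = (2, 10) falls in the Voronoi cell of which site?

Squared Euclidean distances:
|XA|² = (2−(-15))² + (10−(-15))² = 289 + 625 = 914
|XB|² = (2−5)² + (10−(-4))² = 9 + 196 = 205
|XC|² = (2−0)² + (10−14)² = 4 + 16 = 20
|XD|² = (2−(-7))² + (10−(-1))² = 81 + 121 = 202
|XE|² = (2−(-5))² + (10−(-6))² = 49 + 256 = 305
|XF|² = (2−5)² + (10−12)² = 9 + 4 = 13
|XG|² = (2−(-8))² + (10−(-6))² = 100 + 256 = 356
|XH|² = (2−(-5))² + (10−11)² = 49 + 1 = 50
|XJ|² = (2−(-13))² + (10−(-1))² = 225 + 121 = 346
F is nearest.

F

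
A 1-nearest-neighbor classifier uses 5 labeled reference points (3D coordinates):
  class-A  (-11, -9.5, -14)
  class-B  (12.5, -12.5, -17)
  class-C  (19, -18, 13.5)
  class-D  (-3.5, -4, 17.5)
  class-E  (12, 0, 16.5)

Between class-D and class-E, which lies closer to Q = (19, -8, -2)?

Compare squared distances:
d²(Q, class-D) = (19−(-3.5))² + (-8−(-4))² + (-2−17.5)² = 506.25 + 16 + 380.25 = 902.5
d²(Q, class-E) = (19−12)² + (-8−0)² + (-2−16.5)² = 49 + 64 + 342.25 = 455.25
902.5 > 455.25, so class-E is closer.

class-E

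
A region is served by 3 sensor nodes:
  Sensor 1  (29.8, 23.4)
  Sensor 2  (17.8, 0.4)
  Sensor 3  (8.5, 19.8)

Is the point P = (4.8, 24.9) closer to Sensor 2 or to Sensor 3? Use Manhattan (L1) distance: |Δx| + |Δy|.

Sensor 3

d(P, Sensor 2) = |4.8−17.8| + |24.9−0.4| = 13 + 24.5 = 37.5
d(P, Sensor 3) = |4.8−8.5| + |24.9−19.8| = 3.7 + 5.1 = 8.8
37.5 > 8.8, so Sensor 3 is closer.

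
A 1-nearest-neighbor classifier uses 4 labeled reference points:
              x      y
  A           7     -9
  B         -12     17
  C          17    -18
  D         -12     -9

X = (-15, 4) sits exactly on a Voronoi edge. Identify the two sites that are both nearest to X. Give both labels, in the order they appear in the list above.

B and D

Squared distances from X to each site:
|XA|² = (-15−7)² + (4−(-9))² = 484 + 169 = 653
|XB|² = (-15−(-12))² + (4−17)² = 9 + 169 = 178
|XC|² = (-15−17)² + (4−(-18))² = 1024 + 484 = 1508
|XD|² = (-15−(-12))² + (4−(-9))² = 9 + 169 = 178
X is equidistant from B and D (both at squared distance 178), and every other site is strictly farther — so X lies on the B–D Voronoi edge.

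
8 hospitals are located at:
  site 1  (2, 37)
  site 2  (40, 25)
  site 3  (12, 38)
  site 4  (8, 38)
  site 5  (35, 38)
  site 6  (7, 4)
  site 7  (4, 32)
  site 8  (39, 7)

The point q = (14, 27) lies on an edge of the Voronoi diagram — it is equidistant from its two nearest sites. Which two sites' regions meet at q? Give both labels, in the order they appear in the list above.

site 3 and site 7

Squared distances from q to each site:
d²(q, site 1) = (14−2)² + (27−37)² = 144 + 100 = 244
d²(q, site 2) = (14−40)² + (27−25)² = 676 + 4 = 680
d²(q, site 3) = (14−12)² + (27−38)² = 4 + 121 = 125
d²(q, site 4) = (14−8)² + (27−38)² = 36 + 121 = 157
d²(q, site 5) = (14−35)² + (27−38)² = 441 + 121 = 562
d²(q, site 6) = (14−7)² + (27−4)² = 49 + 529 = 578
d²(q, site 7) = (14−4)² + (27−32)² = 100 + 25 = 125
d²(q, site 8) = (14−39)² + (27−7)² = 625 + 400 = 1025
q is equidistant from site 3 and site 7 (both at squared distance 125), and every other site is strictly farther — so q lies on the site 3–site 7 Voronoi edge.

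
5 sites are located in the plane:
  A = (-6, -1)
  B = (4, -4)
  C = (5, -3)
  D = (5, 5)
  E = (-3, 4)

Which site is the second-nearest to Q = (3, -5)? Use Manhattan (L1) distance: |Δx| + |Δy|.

d(Q,A) = |3−(-6)| + |-5−(-1)| = 9 + 4 = 13
d(Q,B) = |3−4| + |-5−(-4)| = 1 + 1 = 2
d(Q,C) = |3−5| + |-5−(-3)| = 2 + 2 = 4
d(Q,D) = |3−5| + |-5−5| = 2 + 10 = 12
d(Q,E) = |3−(-3)| + |-5−4| = 6 + 9 = 15
Sorted ascending: B, C, D, … — the second-nearest is C.

C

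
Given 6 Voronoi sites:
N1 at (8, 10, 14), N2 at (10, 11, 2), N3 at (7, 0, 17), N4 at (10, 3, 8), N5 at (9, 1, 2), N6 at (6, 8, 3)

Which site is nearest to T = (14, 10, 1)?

Squared Euclidean distances:
|TN1|² = (14−8)² + (10−10)² + (1−14)² = 36 + 0 + 169 = 205
|TN2|² = (14−10)² + (10−11)² + (1−2)² = 16 + 1 + 1 = 18
|TN3|² = (14−7)² + (10−0)² + (1−17)² = 49 + 100 + 256 = 405
|TN4|² = (14−10)² + (10−3)² + (1−8)² = 16 + 49 + 49 = 114
|TN5|² = (14−9)² + (10−1)² + (1−2)² = 25 + 81 + 1 = 107
|TN6|² = (14−6)² + (10−8)² + (1−3)² = 64 + 4 + 4 = 72
N2 is nearest.

N2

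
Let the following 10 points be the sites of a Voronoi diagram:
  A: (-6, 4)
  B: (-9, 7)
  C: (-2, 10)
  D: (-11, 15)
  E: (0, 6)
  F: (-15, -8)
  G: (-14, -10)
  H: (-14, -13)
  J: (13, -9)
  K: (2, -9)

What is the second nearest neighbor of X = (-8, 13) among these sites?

B

Since √ is increasing, it suffices to compare squared distances:
|XA|² = 4 + 81 = 85
|XB|² = 1 + 36 = 37
|XC|² = 36 + 9 = 45
|XD|² = 9 + 4 = 13
|XE|² = 64 + 49 = 113
|XF|² = 49 + 441 = 490
|XG|² = 36 + 529 = 565
|XH|² = 36 + 676 = 712
|XJ|² = 441 + 484 = 925
|XK|² = 100 + 484 = 584
Sorted ascending: D, B, C, … — the second-nearest is B.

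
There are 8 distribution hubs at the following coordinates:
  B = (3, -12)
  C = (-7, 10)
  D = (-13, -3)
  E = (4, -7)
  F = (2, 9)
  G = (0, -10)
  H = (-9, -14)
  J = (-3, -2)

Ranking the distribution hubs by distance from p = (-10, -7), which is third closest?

Compare squared distances (the ordering matches that of the actual distances):
|pB|² = (-10−3)² + (-7−(-12))² = 169 + 25 = 194
|pC|² = (-10−(-7))² + (-7−10)² = 9 + 289 = 298
|pD|² = (-10−(-13))² + (-7−(-3))² = 9 + 16 = 25
|pE|² = (-10−4)² + (-7−(-7))² = 196 + 0 = 196
|pF|² = (-10−2)² + (-7−9)² = 144 + 256 = 400
|pG|² = (-10−0)² + (-7−(-10))² = 100 + 9 = 109
|pH|² = (-10−(-9))² + (-7−(-14))² = 1 + 49 = 50
|pJ|² = (-10−(-3))² + (-7−(-2))² = 49 + 25 = 74
Sorted ascending: D, H, J, G, … — the third-nearest is J.

J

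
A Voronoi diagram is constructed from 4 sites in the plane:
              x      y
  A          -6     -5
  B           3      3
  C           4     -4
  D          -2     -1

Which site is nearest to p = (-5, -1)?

Since √ is increasing, it suffices to compare squared distances:
|pA|² = (-5−(-6))² + (-1−(-5))² = 1 + 16 = 17
|pB|² = (-5−3)² + (-1−3)² = 64 + 16 = 80
|pC|² = (-5−4)² + (-1−(-4))² = 81 + 9 = 90
|pD|² = (-5−(-2))² + (-1−(-1))² = 9 + 0 = 9
The smallest is to D, so p lies in the Voronoi region of D.

D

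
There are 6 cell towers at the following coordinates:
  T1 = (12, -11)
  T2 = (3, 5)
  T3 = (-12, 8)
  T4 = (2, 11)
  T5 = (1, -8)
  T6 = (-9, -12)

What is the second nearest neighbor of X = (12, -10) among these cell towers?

T5

Squared Euclidean distances:
|XT1|² = (12−12)² + (-10−(-11))² = 0 + 1 = 1
|XT2|² = (12−3)² + (-10−5)² = 81 + 225 = 306
|XT3|² = (12−(-12))² + (-10−8)² = 576 + 324 = 900
|XT4|² = (12−2)² + (-10−11)² = 100 + 441 = 541
|XT5|² = (12−1)² + (-10−(-8))² = 121 + 4 = 125
|XT6|² = (12−(-9))² + (-10−(-12))² = 441 + 4 = 445
Sorted ascending: T1, T5, T2, … — the second-nearest is T5.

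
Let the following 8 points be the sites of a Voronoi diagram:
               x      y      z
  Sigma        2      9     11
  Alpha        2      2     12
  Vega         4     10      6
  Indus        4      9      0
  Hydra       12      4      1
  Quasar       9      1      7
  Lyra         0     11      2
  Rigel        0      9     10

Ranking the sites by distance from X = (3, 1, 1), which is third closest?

Hydra

Since √ is increasing, it suffices to compare squared distances:
d²(X, Sigma) = 1 + 64 + 100 = 165
d²(X, Alpha) = 1 + 1 + 121 = 123
d²(X, Vega) = 1 + 81 + 25 = 107
d²(X, Indus) = 1 + 64 + 1 = 66
d²(X, Hydra) = 81 + 9 + 0 = 90
d²(X, Quasar) = 36 + 0 + 36 = 72
d²(X, Lyra) = 9 + 100 + 1 = 110
d²(X, Rigel) = 9 + 64 + 81 = 154
Sorted ascending: Indus, Quasar, Hydra, Vega, … — the third-nearest is Hydra.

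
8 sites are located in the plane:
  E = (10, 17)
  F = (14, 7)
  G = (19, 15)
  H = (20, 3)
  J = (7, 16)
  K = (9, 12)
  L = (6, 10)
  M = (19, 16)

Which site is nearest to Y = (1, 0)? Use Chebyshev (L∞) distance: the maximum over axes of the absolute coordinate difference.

L

d(Y,E) = max(9, 17) = 17
d(Y,F) = max(13, 7) = 13
d(Y,G) = max(18, 15) = 18
d(Y,H) = max(19, 3) = 19
d(Y,J) = max(6, 16) = 16
d(Y,K) = max(8, 12) = 12
d(Y,L) = max(5, 10) = 10
d(Y,M) = max(18, 16) = 18
The smallest is to L, so Y lies in the Voronoi region of L.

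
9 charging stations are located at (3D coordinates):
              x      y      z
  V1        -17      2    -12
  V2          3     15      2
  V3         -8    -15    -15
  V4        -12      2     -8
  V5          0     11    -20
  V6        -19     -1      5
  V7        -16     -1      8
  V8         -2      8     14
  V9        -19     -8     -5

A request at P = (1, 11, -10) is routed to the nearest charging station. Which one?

V5

Since √ is increasing, it suffices to compare squared distances:
|PV1|² = (1−(-17))² + (11−2)² + (-10−(-12))² = 324 + 81 + 4 = 409
|PV2|² = (1−3)² + (11−15)² + (-10−2)² = 4 + 16 + 144 = 164
|PV3|² = (1−(-8))² + (11−(-15))² + (-10−(-15))² = 81 + 676 + 25 = 782
|PV4|² = (1−(-12))² + (11−2)² + (-10−(-8))² = 169 + 81 + 4 = 254
|PV5|² = (1−0)² + (11−11)² + (-10−(-20))² = 1 + 0 + 100 = 101
|PV6|² = (1−(-19))² + (11−(-1))² + (-10−5)² = 400 + 144 + 225 = 769
|PV7|² = (1−(-16))² + (11−(-1))² + (-10−8)² = 289 + 144 + 324 = 757
|PV8|² = (1−(-2))² + (11−8)² + (-10−14)² = 9 + 9 + 576 = 594
|PV9|² = (1−(-19))² + (11−(-8))² + (-10−(-5))² = 400 + 361 + 25 = 786
Minimum is at V5.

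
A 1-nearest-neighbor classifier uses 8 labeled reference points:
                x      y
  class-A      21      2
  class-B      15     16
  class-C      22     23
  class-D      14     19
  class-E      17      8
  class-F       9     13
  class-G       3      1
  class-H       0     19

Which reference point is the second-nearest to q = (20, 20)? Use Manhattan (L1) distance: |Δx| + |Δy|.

class-D

d(q, class-A) = |20−21| + |20−2| = 1 + 18 = 19
d(q, class-B) = |20−15| + |20−16| = 5 + 4 = 9
d(q, class-C) = |20−22| + |20−23| = 2 + 3 = 5
d(q, class-D) = |20−14| + |20−19| = 6 + 1 = 7
d(q, class-E) = |20−17| + |20−8| = 3 + 12 = 15
d(q, class-F) = |20−9| + |20−13| = 11 + 7 = 18
d(q, class-G) = |20−3| + |20−1| = 17 + 19 = 36
d(q, class-H) = |20−0| + |20−19| = 20 + 1 = 21
Sorted ascending: class-C, class-D, class-B, … — the second-nearest is class-D.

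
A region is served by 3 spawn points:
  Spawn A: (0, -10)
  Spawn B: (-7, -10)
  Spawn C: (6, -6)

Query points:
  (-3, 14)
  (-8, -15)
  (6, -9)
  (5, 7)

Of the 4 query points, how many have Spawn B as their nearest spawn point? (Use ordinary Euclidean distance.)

(-3, 14) — d² to each: Spawn A:585, Spawn B:592, Spawn C:481 → nearest is Spawn C
(-8, -15) — d² to each: Spawn A:89, Spawn B:26, Spawn C:277 → nearest is Spawn B
(6, -9) — d² to each: Spawn A:37, Spawn B:170, Spawn C:9 → nearest is Spawn C
(5, 7) — d² to each: Spawn A:314, Spawn B:433, Spawn C:170 → nearest is Spawn C
1 of the 4 points has Spawn B as nearest.

1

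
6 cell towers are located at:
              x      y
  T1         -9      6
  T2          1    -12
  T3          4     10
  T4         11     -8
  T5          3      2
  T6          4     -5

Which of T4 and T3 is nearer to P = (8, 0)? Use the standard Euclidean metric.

T4

Compare squared distances:
|PT4|² = (8−11)² + (0−(-8))² = 9 + 64 = 73
|PT3|² = (8−4)² + (0−10)² = 16 + 100 = 116
73 < 116, so T4 is closer.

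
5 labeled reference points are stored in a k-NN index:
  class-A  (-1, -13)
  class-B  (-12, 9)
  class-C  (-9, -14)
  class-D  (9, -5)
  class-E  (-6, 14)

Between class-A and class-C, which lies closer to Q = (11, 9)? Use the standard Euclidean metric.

Compare squared distances:
d²(Q, class-A) = (11−(-1))² + (9−(-13))² = 144 + 484 = 628
d²(Q, class-C) = (11−(-9))² + (9−(-14))² = 400 + 529 = 929
628 < 929, so class-A is closer.

class-A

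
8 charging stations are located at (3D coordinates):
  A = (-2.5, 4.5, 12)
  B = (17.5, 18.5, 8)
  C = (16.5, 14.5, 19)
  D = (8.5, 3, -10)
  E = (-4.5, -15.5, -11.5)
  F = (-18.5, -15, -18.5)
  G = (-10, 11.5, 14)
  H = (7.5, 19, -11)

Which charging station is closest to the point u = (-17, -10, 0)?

E

Since √ is increasing, it suffices to compare squared distances:
|uA|² = 210.25 + 210.25 + 144 = 564.5
|uB|² = 1190.25 + 812.25 + 64 = 2066.5
|uC|² = 1122.25 + 600.25 + 361 = 2083.5
|uD|² = 650.25 + 169 + 100 = 919.25
|uE|² = 156.25 + 30.25 + 132.25 = 318.75
|uF|² = 2.25 + 25 + 342.25 = 369.5
|uG|² = 49 + 462.25 + 196 = 707.25
|uH|² = 600.25 + 841 + 121 = 1562.25
Minimum is at E.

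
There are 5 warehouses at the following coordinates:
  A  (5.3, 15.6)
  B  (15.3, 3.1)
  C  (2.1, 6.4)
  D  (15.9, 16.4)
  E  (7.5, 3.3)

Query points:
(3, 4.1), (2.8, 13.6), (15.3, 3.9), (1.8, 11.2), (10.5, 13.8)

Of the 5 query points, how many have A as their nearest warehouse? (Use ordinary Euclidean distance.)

2

(3, 4.1) — d² to each: A:137.54, B:152.29, C:6.1, D:317.7, E:20.89 → nearest is C
(2.8, 13.6) — d² to each: A:10.25, B:266.5, C:52.33, D:179.45, E:128.18 → nearest is A
(15.3, 3.9) — d² to each: A:236.89, B:0.64, C:180.49, D:156.61, E:61.2 → nearest is B
(1.8, 11.2) — d² to each: A:31.61, B:247.86, C:23.13, D:225.85, E:94.9 → nearest is C
(10.5, 13.8) — d² to each: A:30.28, B:137.53, C:125.32, D:35.92, E:119.25 → nearest is A
2 of the 5 points have A as nearest.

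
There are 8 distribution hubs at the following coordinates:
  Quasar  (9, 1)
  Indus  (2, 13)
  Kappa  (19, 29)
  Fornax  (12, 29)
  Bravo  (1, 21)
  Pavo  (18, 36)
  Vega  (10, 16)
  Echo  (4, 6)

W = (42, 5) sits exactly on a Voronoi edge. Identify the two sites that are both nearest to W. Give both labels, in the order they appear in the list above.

Squared distances from W to each site:
d²(W, Quasar) = 1089 + 16 = 1105
d²(W, Indus) = 1600 + 64 = 1664
d²(W, Kappa) = 529 + 576 = 1105
d²(W, Fornax) = 900 + 576 = 1476
d²(W, Bravo) = 1681 + 256 = 1937
d²(W, Pavo) = 576 + 961 = 1537
d²(W, Vega) = 1024 + 121 = 1145
d²(W, Echo) = 1444 + 1 = 1445
W is equidistant from Quasar and Kappa (both at squared distance 1105), and every other site is strictly farther — so W lies on the Quasar–Kappa Voronoi edge.

Quasar and Kappa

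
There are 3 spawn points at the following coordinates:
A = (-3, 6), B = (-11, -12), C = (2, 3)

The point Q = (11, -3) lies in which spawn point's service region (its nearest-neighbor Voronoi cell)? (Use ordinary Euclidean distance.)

Since √ is increasing, it suffices to compare squared distances:
|QA|² = (11−(-3))² + (-3−6)² = 196 + 81 = 277
|QB|² = (11−(-11))² + (-3−(-12))² = 484 + 81 = 565
|QC|² = (11−2)² + (-3−3)² = 81 + 36 = 117
Minimum is at C.

C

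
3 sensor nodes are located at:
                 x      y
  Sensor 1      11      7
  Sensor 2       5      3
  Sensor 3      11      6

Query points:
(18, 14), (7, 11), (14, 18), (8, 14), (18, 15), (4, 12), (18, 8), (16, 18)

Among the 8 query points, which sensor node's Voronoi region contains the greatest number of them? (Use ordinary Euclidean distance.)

(18, 14) — d² to each: Sensor 1:98, Sensor 2:290, Sensor 3:113 → nearest is Sensor 1
(7, 11) — d² to each: Sensor 1:32, Sensor 2:68, Sensor 3:41 → nearest is Sensor 1
(14, 18) — d² to each: Sensor 1:130, Sensor 2:306, Sensor 3:153 → nearest is Sensor 1
(8, 14) — d² to each: Sensor 1:58, Sensor 2:130, Sensor 3:73 → nearest is Sensor 1
(18, 15) — d² to each: Sensor 1:113, Sensor 2:313, Sensor 3:130 → nearest is Sensor 1
(4, 12) — d² to each: Sensor 1:74, Sensor 2:82, Sensor 3:85 → nearest is Sensor 1
(18, 8) — d² to each: Sensor 1:50, Sensor 2:194, Sensor 3:53 → nearest is Sensor 1
(16, 18) — d² to each: Sensor 1:146, Sensor 2:346, Sensor 3:169 → nearest is Sensor 1
Tally — Sensor 1:8. Sensor 1 captures the most (8).

Sensor 1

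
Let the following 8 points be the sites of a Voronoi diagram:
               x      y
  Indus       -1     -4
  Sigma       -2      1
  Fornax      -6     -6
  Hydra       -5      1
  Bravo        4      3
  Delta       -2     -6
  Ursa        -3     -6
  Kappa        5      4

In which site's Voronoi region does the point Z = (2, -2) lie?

Squared Euclidean distances:
d²(Z, Indus) = (2−(-1))² + (-2−(-4))² = 9 + 4 = 13
d²(Z, Sigma) = (2−(-2))² + (-2−1)² = 16 + 9 = 25
d²(Z, Fornax) = (2−(-6))² + (-2−(-6))² = 64 + 16 = 80
d²(Z, Hydra) = (2−(-5))² + (-2−1)² = 49 + 9 = 58
d²(Z, Bravo) = (2−4)² + (-2−3)² = 4 + 25 = 29
d²(Z, Delta) = (2−(-2))² + (-2−(-6))² = 16 + 16 = 32
d²(Z, Ursa) = (2−(-3))² + (-2−(-6))² = 25 + 16 = 41
d²(Z, Kappa) = (2−5)² + (-2−4)² = 9 + 36 = 45
Indus is nearest.

Indus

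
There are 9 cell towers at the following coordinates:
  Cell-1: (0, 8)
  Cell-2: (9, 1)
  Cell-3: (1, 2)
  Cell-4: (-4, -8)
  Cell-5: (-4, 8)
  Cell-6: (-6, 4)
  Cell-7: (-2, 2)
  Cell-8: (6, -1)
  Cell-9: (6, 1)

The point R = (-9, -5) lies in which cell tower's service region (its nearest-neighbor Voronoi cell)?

Since √ is increasing, it suffices to compare squared distances:
d²(R, Cell-1) = (-9−0)² + (-5−8)² = 81 + 169 = 250
d²(R, Cell-2) = (-9−9)² + (-5−1)² = 324 + 36 = 360
d²(R, Cell-3) = (-9−1)² + (-5−2)² = 100 + 49 = 149
d²(R, Cell-4) = (-9−(-4))² + (-5−(-8))² = 25 + 9 = 34
d²(R, Cell-5) = (-9−(-4))² + (-5−8)² = 25 + 169 = 194
d²(R, Cell-6) = (-9−(-6))² + (-5−4)² = 9 + 81 = 90
d²(R, Cell-7) = (-9−(-2))² + (-5−2)² = 49 + 49 = 98
d²(R, Cell-8) = (-9−6)² + (-5−(-1))² = 225 + 16 = 241
d²(R, Cell-9) = (-9−6)² + (-5−1)² = 225 + 36 = 261
Minimum is at Cell-4.

Cell-4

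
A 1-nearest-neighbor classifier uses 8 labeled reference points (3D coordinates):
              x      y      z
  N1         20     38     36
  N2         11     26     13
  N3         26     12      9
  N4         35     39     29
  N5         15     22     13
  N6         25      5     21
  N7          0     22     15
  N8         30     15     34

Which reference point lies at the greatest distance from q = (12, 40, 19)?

N6

Squared Euclidean distances:
|qN1|² = (12−20)² + (40−38)² + (19−36)² = 64 + 4 + 289 = 357
|qN2|² = (12−11)² + (40−26)² + (19−13)² = 1 + 196 + 36 = 233
|qN3|² = (12−26)² + (40−12)² + (19−9)² = 196 + 784 + 100 = 1080
|qN4|² = (12−35)² + (40−39)² + (19−29)² = 529 + 1 + 100 = 630
|qN5|² = (12−15)² + (40−22)² + (19−13)² = 9 + 324 + 36 = 369
|qN6|² = (12−25)² + (40−5)² + (19−21)² = 169 + 1225 + 4 = 1398
|qN7|² = (12−0)² + (40−22)² + (19−15)² = 144 + 324 + 16 = 484
|qN8|² = (12−30)² + (40−15)² + (19−34)² = 324 + 625 + 225 = 1174
The largest is to N6.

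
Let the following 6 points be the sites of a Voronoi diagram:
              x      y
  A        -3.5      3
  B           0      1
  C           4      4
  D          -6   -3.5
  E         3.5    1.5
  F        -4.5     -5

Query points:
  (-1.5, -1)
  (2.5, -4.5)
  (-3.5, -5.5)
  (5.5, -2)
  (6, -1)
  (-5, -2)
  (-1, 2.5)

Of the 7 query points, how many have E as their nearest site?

2

(-1.5, -1) — d² to each: A:20, B:6.25, C:55.25, D:26.5, E:31.25, F:25 → nearest is B
(2.5, -4.5) — d² to each: A:92.25, B:36.5, C:74.5, D:73.25, E:37, F:49.25 → nearest is B
(-3.5, -5.5) — d² to each: A:72.25, B:54.5, C:146.5, D:10.25, E:98, F:1.25 → nearest is F
(5.5, -2) — d² to each: A:106, B:39.25, C:38.25, D:134.5, E:16.25, F:109 → nearest is E
(6, -1) — d² to each: A:106.25, B:40, C:29, D:150.25, E:12.5, F:126.25 → nearest is E
(-5, -2) — d² to each: A:27.25, B:34, C:117, D:3.25, E:84.5, F:9.25 → nearest is D
(-1, 2.5) — d² to each: A:6.5, B:3.25, C:27.25, D:61, E:21.25, F:68.5 → nearest is B
2 of the 7 points have E as nearest.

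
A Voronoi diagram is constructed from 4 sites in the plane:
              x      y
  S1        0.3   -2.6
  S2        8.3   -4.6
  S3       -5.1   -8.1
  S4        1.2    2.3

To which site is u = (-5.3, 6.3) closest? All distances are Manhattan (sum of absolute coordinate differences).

S4

d(u,S1) = 5.6 + 8.9 = 14.5
d(u,S2) = 13.6 + 10.9 = 24.5
d(u,S3) = 0.2 + 14.4 = 14.6
d(u,S4) = 6.5 + 4 = 10.5
S4 is nearest.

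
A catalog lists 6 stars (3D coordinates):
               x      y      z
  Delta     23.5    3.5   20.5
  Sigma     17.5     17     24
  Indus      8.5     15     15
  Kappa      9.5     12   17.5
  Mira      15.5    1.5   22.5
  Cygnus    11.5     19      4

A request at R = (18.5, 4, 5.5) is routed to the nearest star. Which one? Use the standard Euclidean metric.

Since √ is increasing, it suffices to compare squared distances:
d²(R, Delta) = (18.5−23.5)² + (4−3.5)² + (5.5−20.5)² = 25 + 0.25 + 225 = 250.25
d²(R, Sigma) = (18.5−17.5)² + (4−17)² + (5.5−24)² = 1 + 169 + 342.25 = 512.25
d²(R, Indus) = (18.5−8.5)² + (4−15)² + (5.5−15)² = 100 + 121 + 90.25 = 311.25
d²(R, Kappa) = (18.5−9.5)² + (4−12)² + (5.5−17.5)² = 81 + 64 + 144 = 289
d²(R, Mira) = (18.5−15.5)² + (4−1.5)² + (5.5−22.5)² = 9 + 6.25 + 289 = 304.25
d²(R, Cygnus) = (18.5−11.5)² + (4−19)² + (5.5−4)² = 49 + 225 + 2.25 = 276.25
Minimum is at Delta.

Delta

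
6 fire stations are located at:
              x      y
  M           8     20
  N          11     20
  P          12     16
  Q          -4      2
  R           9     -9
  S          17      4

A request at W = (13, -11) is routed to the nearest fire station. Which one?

Compare squared distances (the ordering matches that of the actual distances):
|WM|² = (13−8)² + (-11−20)² = 25 + 961 = 986
|WN|² = (13−11)² + (-11−20)² = 4 + 961 = 965
|WP|² = (13−12)² + (-11−16)² = 1 + 729 = 730
|WQ|² = (13−(-4))² + (-11−2)² = 289 + 169 = 458
|WR|² = (13−9)² + (-11−(-9))² = 16 + 4 = 20
|WS|² = (13−17)² + (-11−4)² = 16 + 225 = 241
The smallest is to R, so W lies in the Voronoi region of R.

R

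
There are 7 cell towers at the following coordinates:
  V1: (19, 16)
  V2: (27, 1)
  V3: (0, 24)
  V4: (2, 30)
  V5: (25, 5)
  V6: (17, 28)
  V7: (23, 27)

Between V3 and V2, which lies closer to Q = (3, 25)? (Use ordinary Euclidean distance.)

Compare squared distances:
|QV3|² = (3−0)² + (25−24)² = 9 + 1 = 10
|QV2|² = (3−27)² + (25−1)² = 576 + 576 = 1152
10 < 1152, so V3 is closer.

V3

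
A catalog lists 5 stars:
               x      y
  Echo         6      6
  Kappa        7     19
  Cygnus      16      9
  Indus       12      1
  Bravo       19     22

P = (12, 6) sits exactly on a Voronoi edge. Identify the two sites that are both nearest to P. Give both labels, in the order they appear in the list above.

Squared distances from P to each site:
d²(P, Echo) = (12−6)² + (6−6)² = 36 + 0 = 36
d²(P, Kappa) = (12−7)² + (6−19)² = 25 + 169 = 194
d²(P, Cygnus) = (12−16)² + (6−9)² = 16 + 9 = 25
d²(P, Indus) = (12−12)² + (6−1)² = 0 + 25 = 25
d²(P, Bravo) = (12−19)² + (6−22)² = 49 + 256 = 305
P is equidistant from Cygnus and Indus (both at squared distance 25), and every other site is strictly farther — so P lies on the Cygnus–Indus Voronoi edge.

Cygnus and Indus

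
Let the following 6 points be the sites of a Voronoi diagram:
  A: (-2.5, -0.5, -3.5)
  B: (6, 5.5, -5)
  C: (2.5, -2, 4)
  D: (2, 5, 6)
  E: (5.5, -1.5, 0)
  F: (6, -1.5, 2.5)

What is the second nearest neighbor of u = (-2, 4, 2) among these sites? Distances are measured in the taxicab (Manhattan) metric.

d(u,A) = |-2−(-2.5)| + |4−(-0.5)| + |2−(-3.5)| = 0.5 + 4.5 + 5.5 = 10.5
d(u,B) = |-2−6| + |4−5.5| + |2−(-5)| = 8 + 1.5 + 7 = 16.5
d(u,C) = |-2−2.5| + |4−(-2)| + |2−4| = 4.5 + 6 + 2 = 12.5
d(u,D) = |-2−2| + |4−5| + |2−6| = 4 + 1 + 4 = 9
d(u,E) = |-2−5.5| + |4−(-1.5)| + |2−0| = 7.5 + 5.5 + 2 = 15
d(u,F) = |-2−6| + |4−(-1.5)| + |2−2.5| = 8 + 5.5 + 0.5 = 14
Sorted ascending: D, A, C, … — the second-nearest is A.

A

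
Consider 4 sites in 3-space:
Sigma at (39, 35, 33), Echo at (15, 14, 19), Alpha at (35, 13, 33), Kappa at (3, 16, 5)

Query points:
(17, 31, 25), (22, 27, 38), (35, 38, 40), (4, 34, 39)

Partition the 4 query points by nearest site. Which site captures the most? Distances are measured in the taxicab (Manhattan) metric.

Sigma

(17, 31, 25) — d to each: Sigma:34, Echo:25, Alpha:44, Kappa:49 → nearest is Echo
(22, 27, 38) — d to each: Sigma:30, Echo:39, Alpha:32, Kappa:63 → nearest is Sigma
(35, 38, 40) — d to each: Sigma:14, Echo:65, Alpha:32, Kappa:89 → nearest is Sigma
(4, 34, 39) — d to each: Sigma:42, Echo:51, Alpha:58, Kappa:53 → nearest is Sigma
Tally — Sigma:3, Echo:1. Sigma captures the most (3).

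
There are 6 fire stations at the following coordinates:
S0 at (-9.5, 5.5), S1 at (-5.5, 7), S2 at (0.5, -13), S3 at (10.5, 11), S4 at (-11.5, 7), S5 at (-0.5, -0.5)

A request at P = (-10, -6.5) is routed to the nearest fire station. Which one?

Squared Euclidean distances:
|PS0|² = 0.25 + 144 = 144.25
|PS1|² = 20.25 + 182.25 = 202.5
|PS2|² = 110.25 + 42.25 = 152.5
|PS3|² = 420.25 + 306.25 = 726.5
|PS4|² = 2.25 + 182.25 = 184.5
|PS5|² = 90.25 + 36 = 126.25
Minimum is at S5.

S5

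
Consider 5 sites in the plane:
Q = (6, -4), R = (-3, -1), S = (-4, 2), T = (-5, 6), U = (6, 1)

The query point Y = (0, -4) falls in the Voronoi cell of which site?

Squared Euclidean distances:
|YQ|² = (0−6)² + (-4−(-4))² = 36 + 0 = 36
|YR|² = (0−(-3))² + (-4−(-1))² = 9 + 9 = 18
|YS|² = (0−(-4))² + (-4−2)² = 16 + 36 = 52
|YT|² = (0−(-5))² + (-4−6)² = 25 + 100 = 125
|YU|² = (0−6)² + (-4−1)² = 36 + 25 = 61
Minimum is at R.

R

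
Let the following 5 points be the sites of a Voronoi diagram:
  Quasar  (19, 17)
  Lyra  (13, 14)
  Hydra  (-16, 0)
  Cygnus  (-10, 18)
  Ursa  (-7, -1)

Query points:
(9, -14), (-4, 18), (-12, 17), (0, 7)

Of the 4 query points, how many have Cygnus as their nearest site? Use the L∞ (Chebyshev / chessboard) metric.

2

(9, -14) — d to each: Quasar:31, Lyra:28, Hydra:25, Cygnus:32, Ursa:16 → nearest is Ursa
(-4, 18) — d to each: Quasar:23, Lyra:17, Hydra:18, Cygnus:6, Ursa:19 → nearest is Cygnus
(-12, 17) — d to each: Quasar:31, Lyra:25, Hydra:17, Cygnus:2, Ursa:18 → nearest is Cygnus
(0, 7) — d to each: Quasar:19, Lyra:13, Hydra:16, Cygnus:11, Ursa:8 → nearest is Ursa
2 of the 4 points have Cygnus as nearest.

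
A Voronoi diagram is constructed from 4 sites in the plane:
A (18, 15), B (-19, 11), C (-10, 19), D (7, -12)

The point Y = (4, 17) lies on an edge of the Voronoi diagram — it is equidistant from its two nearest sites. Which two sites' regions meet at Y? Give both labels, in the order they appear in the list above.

Squared distances from Y to each site:
|YA|² = (4−18)² + (17−15)² = 196 + 4 = 200
|YB|² = (4−(-19))² + (17−11)² = 529 + 36 = 565
|YC|² = (4−(-10))² + (17−19)² = 196 + 4 = 200
|YD|² = (4−7)² + (17−(-12))² = 9 + 841 = 850
Y is equidistant from A and C (both at squared distance 200), and every other site is strictly farther — so Y lies on the A–C Voronoi edge.

A and C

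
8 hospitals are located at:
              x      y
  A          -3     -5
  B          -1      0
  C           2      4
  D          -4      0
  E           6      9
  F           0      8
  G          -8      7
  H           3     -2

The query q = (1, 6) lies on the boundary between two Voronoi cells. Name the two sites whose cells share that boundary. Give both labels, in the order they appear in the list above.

Squared distances from q to each site:
|qA|² = (1−(-3))² + (6−(-5))² = 16 + 121 = 137
|qB|² = (1−(-1))² + (6−0)² = 4 + 36 = 40
|qC|² = (1−2)² + (6−4)² = 1 + 4 = 5
|qD|² = (1−(-4))² + (6−0)² = 25 + 36 = 61
|qE|² = (1−6)² + (6−9)² = 25 + 9 = 34
|qF|² = (1−0)² + (6−8)² = 1 + 4 = 5
|qG|² = (1−(-8))² + (6−7)² = 81 + 1 = 82
|qH|² = (1−3)² + (6−(-2))² = 4 + 64 = 68
q is equidistant from C and F (both at squared distance 5), and every other site is strictly farther — so q lies on the C–F Voronoi edge.

C and F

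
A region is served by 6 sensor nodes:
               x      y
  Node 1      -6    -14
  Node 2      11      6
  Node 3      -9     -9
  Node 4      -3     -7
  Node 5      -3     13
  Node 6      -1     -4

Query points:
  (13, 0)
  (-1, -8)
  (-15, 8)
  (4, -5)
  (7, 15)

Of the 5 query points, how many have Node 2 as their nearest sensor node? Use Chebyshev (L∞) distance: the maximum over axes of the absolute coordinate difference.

(13, 0) — d to each: Node 1:19, Node 2:6, Node 3:22, Node 4:16, Node 5:16, Node 6:14 → nearest is Node 2
(-1, -8) — d to each: Node 1:6, Node 2:14, Node 3:8, Node 4:2, Node 5:21, Node 6:4 → nearest is Node 4
(-15, 8) — d to each: Node 1:22, Node 2:26, Node 3:17, Node 4:15, Node 5:12, Node 6:14 → nearest is Node 5
(4, -5) — d to each: Node 1:10, Node 2:11, Node 3:13, Node 4:7, Node 5:18, Node 6:5 → nearest is Node 6
(7, 15) — d to each: Node 1:29, Node 2:9, Node 3:24, Node 4:22, Node 5:10, Node 6:19 → nearest is Node 2
2 of the 5 points have Node 2 as nearest.

2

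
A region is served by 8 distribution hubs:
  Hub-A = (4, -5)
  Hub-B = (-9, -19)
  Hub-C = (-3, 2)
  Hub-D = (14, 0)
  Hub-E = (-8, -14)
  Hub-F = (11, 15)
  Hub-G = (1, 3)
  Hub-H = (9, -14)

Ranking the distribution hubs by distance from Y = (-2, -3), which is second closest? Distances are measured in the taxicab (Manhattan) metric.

d(Y, Hub-A) = 6 + 2 = 8
d(Y, Hub-B) = 7 + 16 = 23
d(Y, Hub-C) = 1 + 5 = 6
d(Y, Hub-D) = 16 + 3 = 19
d(Y, Hub-E) = 6 + 11 = 17
d(Y, Hub-F) = 13 + 18 = 31
d(Y, Hub-G) = 3 + 6 = 9
d(Y, Hub-H) = 11 + 11 = 22
Sorted ascending: Hub-C, Hub-A, Hub-G, … — the second-nearest is Hub-A.

Hub-A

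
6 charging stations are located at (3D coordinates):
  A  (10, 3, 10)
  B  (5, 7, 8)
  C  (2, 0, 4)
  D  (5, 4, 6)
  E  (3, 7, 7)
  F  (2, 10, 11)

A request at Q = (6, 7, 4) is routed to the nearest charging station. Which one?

D

Since √ is increasing, it suffices to compare squared distances:
|QA|² = (6−10)² + (7−3)² + (4−10)² = 16 + 16 + 36 = 68
|QB|² = (6−5)² + (7−7)² + (4−8)² = 1 + 0 + 16 = 17
|QC|² = (6−2)² + (7−0)² + (4−4)² = 16 + 49 + 0 = 65
|QD|² = (6−5)² + (7−4)² + (4−6)² = 1 + 9 + 4 = 14
|QE|² = (6−3)² + (7−7)² + (4−7)² = 9 + 0 + 9 = 18
|QF|² = (6−2)² + (7−10)² + (4−11)² = 16 + 9 + 49 = 74
D is nearest.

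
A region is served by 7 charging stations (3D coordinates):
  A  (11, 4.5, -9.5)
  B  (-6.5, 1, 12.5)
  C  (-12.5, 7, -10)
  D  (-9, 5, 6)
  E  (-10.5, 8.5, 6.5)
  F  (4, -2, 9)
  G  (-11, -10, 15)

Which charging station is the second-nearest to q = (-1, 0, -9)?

C

Since √ is increasing, it suffices to compare squared distances:
|qA|² = 144 + 20.25 + 0.25 = 164.5
|qB|² = 30.25 + 1 + 462.25 = 493.5
|qC|² = 132.25 + 49 + 1 = 182.25
|qD|² = 64 + 25 + 225 = 314
|qE|² = 90.25 + 72.25 + 240.25 = 402.75
|qF|² = 25 + 4 + 324 = 353
|qG|² = 100 + 100 + 576 = 776
Sorted ascending: A, C, D, … — the second-nearest is C.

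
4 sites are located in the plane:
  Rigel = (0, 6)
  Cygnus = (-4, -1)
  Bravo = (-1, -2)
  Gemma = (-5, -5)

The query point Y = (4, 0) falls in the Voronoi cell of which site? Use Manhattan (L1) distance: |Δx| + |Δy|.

Bravo

d(Y, Rigel) = |4−0| + |0−6| = 4 + 6 = 10
d(Y, Cygnus) = |4−(-4)| + |0−(-1)| = 8 + 1 = 9
d(Y, Bravo) = |4−(-1)| + |0−(-2)| = 5 + 2 = 7
d(Y, Gemma) = |4−(-5)| + |0−(-5)| = 9 + 5 = 14
Bravo is nearest.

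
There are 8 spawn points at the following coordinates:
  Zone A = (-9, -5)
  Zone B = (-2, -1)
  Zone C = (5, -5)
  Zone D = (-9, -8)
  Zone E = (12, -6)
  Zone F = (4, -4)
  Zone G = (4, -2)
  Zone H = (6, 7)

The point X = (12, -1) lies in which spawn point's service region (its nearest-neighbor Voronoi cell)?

Zone E

Compare squared distances (the ordering matches that of the actual distances):
d²(X, Zone A) = (12−(-9))² + (-1−(-5))² = 441 + 16 = 457
d²(X, Zone B) = (12−(-2))² + (-1−(-1))² = 196 + 0 = 196
d²(X, Zone C) = (12−5)² + (-1−(-5))² = 49 + 16 = 65
d²(X, Zone D) = (12−(-9))² + (-1−(-8))² = 441 + 49 = 490
d²(X, Zone E) = (12−12)² + (-1−(-6))² = 0 + 25 = 25
d²(X, Zone F) = (12−4)² + (-1−(-4))² = 64 + 9 = 73
d²(X, Zone G) = (12−4)² + (-1−(-2))² = 64 + 1 = 65
d²(X, Zone H) = (12−6)² + (-1−7)² = 36 + 64 = 100
Zone E is nearest.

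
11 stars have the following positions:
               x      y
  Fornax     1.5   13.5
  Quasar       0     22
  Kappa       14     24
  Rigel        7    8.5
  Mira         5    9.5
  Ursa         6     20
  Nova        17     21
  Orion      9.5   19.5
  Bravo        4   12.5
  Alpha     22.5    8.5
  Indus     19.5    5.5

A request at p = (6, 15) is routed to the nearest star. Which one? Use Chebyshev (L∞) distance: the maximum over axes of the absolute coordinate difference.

d(p, Fornax) = max(4.5, 1.5) = 4.5
d(p, Quasar) = max(6, 7) = 7
d(p, Kappa) = max(8, 9) = 9
d(p, Rigel) = max(1, 6.5) = 6.5
d(p, Mira) = max(1, 5.5) = 5.5
d(p, Ursa) = max(0, 5) = 5
d(p, Nova) = max(11, 6) = 11
d(p, Orion) = max(3.5, 4.5) = 4.5
d(p, Bravo) = max(2, 2.5) = 2.5
d(p, Alpha) = max(16.5, 6.5) = 16.5
d(p, Indus) = max(13.5, 9.5) = 13.5
The smallest is to Bravo, so p lies in the Voronoi region of Bravo.

Bravo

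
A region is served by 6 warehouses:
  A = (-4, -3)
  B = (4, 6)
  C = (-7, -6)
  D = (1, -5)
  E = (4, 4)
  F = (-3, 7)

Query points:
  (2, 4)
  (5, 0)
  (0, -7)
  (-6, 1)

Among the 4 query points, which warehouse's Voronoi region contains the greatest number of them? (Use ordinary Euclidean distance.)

E

(2, 4) — d² to each: A:85, B:8, C:181, D:82, E:4, F:34 → nearest is E
(5, 0) — d² to each: A:90, B:37, C:180, D:41, E:17, F:113 → nearest is E
(0, -7) — d² to each: A:32, B:185, C:50, D:5, E:137, F:205 → nearest is D
(-6, 1) — d² to each: A:20, B:125, C:50, D:85, E:109, F:45 → nearest is A
Tally — A:1, D:1, E:2. E captures the most (2).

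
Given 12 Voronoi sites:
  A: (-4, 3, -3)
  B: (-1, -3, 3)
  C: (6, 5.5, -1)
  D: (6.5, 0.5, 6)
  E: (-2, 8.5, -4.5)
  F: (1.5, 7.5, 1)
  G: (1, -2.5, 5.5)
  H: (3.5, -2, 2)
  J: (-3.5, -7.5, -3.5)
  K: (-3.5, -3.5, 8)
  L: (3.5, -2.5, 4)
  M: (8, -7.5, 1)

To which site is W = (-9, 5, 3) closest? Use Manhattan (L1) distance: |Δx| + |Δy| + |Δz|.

d(W,A) = |-9−(-4)| + |5−3| + |3−(-3)| = 5 + 2 + 6 = 13
d(W,B) = |-9−(-1)| + |5−(-3)| + |3−3| = 8 + 8 + 0 = 16
d(W,C) = |-9−6| + |5−5.5| + |3−(-1)| = 15 + 0.5 + 4 = 19.5
d(W,D) = |-9−6.5| + |5−0.5| + |3−6| = 15.5 + 4.5 + 3 = 23
d(W,E) = |-9−(-2)| + |5−8.5| + |3−(-4.5)| = 7 + 3.5 + 7.5 = 18
d(W,F) = |-9−1.5| + |5−7.5| + |3−1| = 10.5 + 2.5 + 2 = 15
d(W,G) = |-9−1| + |5−(-2.5)| + |3−5.5| = 10 + 7.5 + 2.5 = 20
d(W,H) = |-9−3.5| + |5−(-2)| + |3−2| = 12.5 + 7 + 1 = 20.5
d(W,J) = |-9−(-3.5)| + |5−(-7.5)| + |3−(-3.5)| = 5.5 + 12.5 + 6.5 = 24.5
d(W,K) = |-9−(-3.5)| + |5−(-3.5)| + |3−8| = 5.5 + 8.5 + 5 = 19
d(W,L) = |-9−3.5| + |5−(-2.5)| + |3−4| = 12.5 + 7.5 + 1 = 21
d(W,M) = |-9−8| + |5−(-7.5)| + |3−1| = 17 + 12.5 + 2 = 31.5
Minimum is at A.

A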